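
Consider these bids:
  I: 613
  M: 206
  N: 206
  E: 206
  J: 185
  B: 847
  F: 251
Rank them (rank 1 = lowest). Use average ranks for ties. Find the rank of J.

1

Sorted (ascending): 185, 206, 206, 206, 251, 613, 847
The 3 values of 206 occupy positions 2–4 → average rank 3.
J has value 185 → rank 1.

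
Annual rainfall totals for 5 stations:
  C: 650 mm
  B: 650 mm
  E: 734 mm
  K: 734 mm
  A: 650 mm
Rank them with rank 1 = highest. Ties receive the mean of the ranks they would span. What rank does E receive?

Sorted (descending): 734, 734, 650, 650, 650
The 2 values of 734 occupy positions 1–2 → average rank (1+2)/2 = 1.5.
The 3 values of 650 occupy positions 3–5 → average rank 4.
E has value 734 mm → rank 1.5.

1.5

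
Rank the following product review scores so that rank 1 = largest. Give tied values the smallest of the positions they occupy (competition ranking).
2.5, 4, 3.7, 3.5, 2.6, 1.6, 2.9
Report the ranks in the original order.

Sorted (descending): 4, 3.7, 3.5, 2.9, 2.6, 2.5, 1.6
No ties — each value takes its position as its rank.

6, 1, 2, 3, 5, 7, 4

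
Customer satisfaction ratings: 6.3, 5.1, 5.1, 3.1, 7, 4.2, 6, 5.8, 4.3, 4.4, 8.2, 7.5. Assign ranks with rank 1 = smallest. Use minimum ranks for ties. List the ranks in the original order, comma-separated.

9, 5, 5, 1, 10, 2, 8, 7, 3, 4, 12, 11

Sorted (ascending): 3.1, 4.2, 4.3, 4.4, 5.1, 5.1, 5.8, 6, 6.3, 7, 7.5, 8.2
The 2 values of 5.1 occupy positions 5–6 → each gets rank 5.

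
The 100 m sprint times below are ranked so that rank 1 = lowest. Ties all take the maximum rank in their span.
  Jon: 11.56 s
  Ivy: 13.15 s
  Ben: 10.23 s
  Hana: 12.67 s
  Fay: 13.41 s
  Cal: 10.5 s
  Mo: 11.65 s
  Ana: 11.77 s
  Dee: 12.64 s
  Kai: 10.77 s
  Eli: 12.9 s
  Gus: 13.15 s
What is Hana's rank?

Sorted (ascending): 10.23, 10.5, 10.77, 11.56, 11.65, 11.77, 12.64, 12.67, 12.9, 13.15, 13.15, 13.41
The 2 values of 13.15 occupy positions 10–11 → each gets rank 11.
Hana has value 12.67 s → rank 8.

8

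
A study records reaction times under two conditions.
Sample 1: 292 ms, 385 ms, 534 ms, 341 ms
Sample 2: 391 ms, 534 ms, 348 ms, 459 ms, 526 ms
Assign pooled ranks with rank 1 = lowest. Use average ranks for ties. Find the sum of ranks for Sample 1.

Sorted (ascending): 292, 341, 348, 385, 391, 459, 526, 534, 534
The 2 values of 534 occupy positions 8–9 → average rank (8+9)/2 = 8.5.
Sample 1 values → pooled ranks: 292→1, 385→4, 534→8.5, 341→2
Rank sum = 1 + 4 + 8.5 + 2 = 15.5

15.5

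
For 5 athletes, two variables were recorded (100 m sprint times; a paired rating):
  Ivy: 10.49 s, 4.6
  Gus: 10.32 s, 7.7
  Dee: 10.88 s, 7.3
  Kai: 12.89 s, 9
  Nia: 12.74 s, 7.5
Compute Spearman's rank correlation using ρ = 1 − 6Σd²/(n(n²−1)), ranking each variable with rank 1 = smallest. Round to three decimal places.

0.400

Ranks of variable 1: 2, 1, 3, 5, 4
Ranks of variable 2: 1, 4, 2, 5, 3
d = r₁ − r₂: 1, -3, 1, 0, 1
d²: 1, 9, 1, 0, 1; Σd² = 12
ρ = 1 − 6·12/(5·24) = 1 − 72/120 = 0.400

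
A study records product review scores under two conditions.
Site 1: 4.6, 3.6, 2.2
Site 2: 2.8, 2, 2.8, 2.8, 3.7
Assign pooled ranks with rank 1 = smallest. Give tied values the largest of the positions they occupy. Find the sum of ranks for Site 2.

23

Sorted (ascending): 2, 2.2, 2.8, 2.8, 2.8, 3.6, 3.7, 4.6
The 3 values of 2.8 occupy positions 3–5 → each gets rank 5.
Site 2 values → pooled ranks: 2.8→5, 2→1, 2.8→5, 2.8→5, 3.7→7
Rank sum = 5 + 1 + 5 + 5 + 7 = 23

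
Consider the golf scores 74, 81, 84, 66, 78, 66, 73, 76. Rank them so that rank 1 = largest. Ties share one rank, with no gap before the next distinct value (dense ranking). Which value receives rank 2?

Sorted (descending): 84, 81, 78, 76, 74, 73, 66, 66
The 2 values of 66 share dense rank 7.
Remaining distinct values take the next consecutive integers.
Rank 2 → value 81.

81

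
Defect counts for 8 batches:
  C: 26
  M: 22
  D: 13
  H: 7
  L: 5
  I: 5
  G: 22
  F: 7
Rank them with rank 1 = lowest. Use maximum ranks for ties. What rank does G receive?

7

Sorted (ascending): 5, 5, 7, 7, 13, 22, 22, 26
The 2 values of 5 occupy positions 1–2 → each gets rank 2.
The 2 values of 7 occupy positions 3–4 → each gets rank 4.
The 2 values of 22 occupy positions 6–7 → each gets rank 7.
G has value 22 → rank 7.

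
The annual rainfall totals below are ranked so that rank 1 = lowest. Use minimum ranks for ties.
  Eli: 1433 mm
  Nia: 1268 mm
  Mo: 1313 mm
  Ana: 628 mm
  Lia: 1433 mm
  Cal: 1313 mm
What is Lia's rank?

5

Sorted (ascending): 628, 1268, 1313, 1313, 1433, 1433
The 2 values of 1313 occupy positions 3–4 → each gets rank 3.
The 2 values of 1433 occupy positions 5–6 → each gets rank 5.
Lia has value 1433 mm → rank 5.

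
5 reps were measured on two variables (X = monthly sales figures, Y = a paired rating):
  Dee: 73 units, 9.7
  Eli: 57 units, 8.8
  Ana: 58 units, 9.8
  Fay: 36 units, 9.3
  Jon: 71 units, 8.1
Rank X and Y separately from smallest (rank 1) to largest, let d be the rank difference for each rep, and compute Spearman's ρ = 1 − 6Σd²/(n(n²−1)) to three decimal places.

0.100

Ranks of variable 1: 5, 2, 3, 1, 4
Ranks of variable 2: 4, 2, 5, 3, 1
d = r₁ − r₂: 1, 0, -2, -2, 3
d²: 1, 0, 4, 4, 9; Σd² = 18
ρ = 1 − 6·18/(5·24) = 1 − 108/120 = 0.100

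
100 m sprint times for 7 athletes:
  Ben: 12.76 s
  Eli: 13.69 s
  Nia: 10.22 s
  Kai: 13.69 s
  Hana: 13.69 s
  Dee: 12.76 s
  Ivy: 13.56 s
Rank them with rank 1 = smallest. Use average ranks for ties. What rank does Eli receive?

Sorted (ascending): 10.22, 12.76, 12.76, 13.56, 13.69, 13.69, 13.69
The 2 values of 12.76 occupy positions 2–3 → average rank (2+3)/2 = 2.5.
The 3 values of 13.69 occupy positions 5–7 → average rank 6.
Eli has value 13.69 s → rank 6.

6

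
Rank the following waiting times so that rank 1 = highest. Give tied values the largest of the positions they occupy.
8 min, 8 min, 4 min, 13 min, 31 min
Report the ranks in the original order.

Sorted (descending): 31, 13, 8, 8, 4
The 2 values of 8 occupy positions 3–4 → each gets rank 4.

4, 4, 5, 2, 1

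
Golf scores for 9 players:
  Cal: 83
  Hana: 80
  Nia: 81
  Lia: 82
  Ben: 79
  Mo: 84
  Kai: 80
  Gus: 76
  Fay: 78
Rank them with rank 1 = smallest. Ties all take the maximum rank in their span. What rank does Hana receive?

Sorted (ascending): 76, 78, 79, 80, 80, 81, 82, 83, 84
The 2 values of 80 occupy positions 4–5 → each gets rank 5.
Hana has value 80 → rank 5.

5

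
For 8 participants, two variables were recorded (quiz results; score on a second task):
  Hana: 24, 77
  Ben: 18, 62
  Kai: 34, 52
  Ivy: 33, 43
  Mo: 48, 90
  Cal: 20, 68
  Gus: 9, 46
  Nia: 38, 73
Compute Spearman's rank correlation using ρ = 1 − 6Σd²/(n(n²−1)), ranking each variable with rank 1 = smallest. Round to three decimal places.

0.476

Ranks of variable 1: 4, 2, 6, 5, 8, 3, 1, 7
Ranks of variable 2: 7, 4, 3, 1, 8, 5, 2, 6
d = r₁ − r₂: -3, -2, 3, 4, 0, -2, -1, 1
d²: 9, 4, 9, 16, 0, 4, 1, 1; Σd² = 44
ρ = 1 − 6·44/(8·63) = 1 − 264/504 = 0.476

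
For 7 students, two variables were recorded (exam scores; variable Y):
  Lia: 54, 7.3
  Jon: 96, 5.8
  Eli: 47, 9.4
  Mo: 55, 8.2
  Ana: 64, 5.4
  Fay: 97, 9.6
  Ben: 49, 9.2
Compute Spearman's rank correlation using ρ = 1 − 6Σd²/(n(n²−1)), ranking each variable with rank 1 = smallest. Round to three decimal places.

-0.179

Ranks of variable 1: 3, 6, 1, 4, 5, 7, 2
Ranks of variable 2: 3, 2, 6, 4, 1, 7, 5
d = r₁ − r₂: 0, 4, -5, 0, 4, 0, -3
d²: 0, 16, 25, 0, 16, 0, 9; Σd² = 66
ρ = 1 − 6·66/(7·48) = 1 − 396/336 = -0.179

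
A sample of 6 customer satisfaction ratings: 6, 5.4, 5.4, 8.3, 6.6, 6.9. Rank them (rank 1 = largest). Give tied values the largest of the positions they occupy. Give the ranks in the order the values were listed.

4, 6, 6, 1, 3, 2

Sorted (descending): 8.3, 6.9, 6.6, 6, 5.4, 5.4
The 2 values of 5.4 occupy positions 5–6 → each gets rank 6.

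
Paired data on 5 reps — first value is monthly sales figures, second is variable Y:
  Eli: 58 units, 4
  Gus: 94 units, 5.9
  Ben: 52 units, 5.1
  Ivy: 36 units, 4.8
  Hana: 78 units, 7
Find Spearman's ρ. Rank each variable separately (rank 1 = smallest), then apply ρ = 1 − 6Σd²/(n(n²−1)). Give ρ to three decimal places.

0.600

Ranks of variable 1: 3, 5, 2, 1, 4
Ranks of variable 2: 1, 4, 3, 2, 5
d = r₁ − r₂: 2, 1, -1, -1, -1
d²: 4, 1, 1, 1, 1; Σd² = 8
ρ = 1 − 6·8/(5·24) = 1 − 48/120 = 0.600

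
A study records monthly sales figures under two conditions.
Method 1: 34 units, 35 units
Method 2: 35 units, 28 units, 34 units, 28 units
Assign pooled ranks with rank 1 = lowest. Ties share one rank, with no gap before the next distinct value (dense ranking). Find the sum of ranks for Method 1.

Sorted (ascending): 28, 28, 34, 34, 35, 35
The 2 values of 28 share dense rank 1.
The 2 values of 34 share dense rank 2.
The 2 values of 35 share dense rank 3.
Method 1 values → pooled ranks: 34→2, 35→3
Rank sum = 2 + 3 = 5

5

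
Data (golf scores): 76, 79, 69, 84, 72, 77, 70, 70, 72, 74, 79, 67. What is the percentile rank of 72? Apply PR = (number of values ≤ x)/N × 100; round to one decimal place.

50.0

N = 12.
Strictly below 72: 4. Equal to 72: 2.
PR = 6/12 × 100 = 50.0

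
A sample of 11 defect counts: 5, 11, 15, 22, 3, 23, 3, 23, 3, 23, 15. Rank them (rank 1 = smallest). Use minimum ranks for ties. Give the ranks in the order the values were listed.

4, 5, 6, 8, 1, 9, 1, 9, 1, 9, 6

Sorted (ascending): 3, 3, 3, 5, 11, 15, 15, 22, 23, 23, 23
The 3 values of 3 occupy positions 1–3 → each gets rank 1.
The 2 values of 15 occupy positions 6–7 → each gets rank 6.
The 3 values of 23 occupy positions 9–11 → each gets rank 9.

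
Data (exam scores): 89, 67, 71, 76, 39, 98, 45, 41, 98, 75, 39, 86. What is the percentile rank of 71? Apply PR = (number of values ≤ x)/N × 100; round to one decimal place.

N = 12.
Strictly below 71: 5. Equal to 71: 1.
PR = 6/12 × 100 = 50.0

50.0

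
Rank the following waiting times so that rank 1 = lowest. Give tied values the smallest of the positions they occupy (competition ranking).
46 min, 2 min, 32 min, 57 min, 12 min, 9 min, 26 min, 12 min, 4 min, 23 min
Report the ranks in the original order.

Sorted (ascending): 2, 4, 9, 12, 12, 23, 26, 32, 46, 57
The 2 values of 12 occupy positions 4–5 → each gets rank 4.

9, 1, 8, 10, 4, 3, 7, 4, 2, 6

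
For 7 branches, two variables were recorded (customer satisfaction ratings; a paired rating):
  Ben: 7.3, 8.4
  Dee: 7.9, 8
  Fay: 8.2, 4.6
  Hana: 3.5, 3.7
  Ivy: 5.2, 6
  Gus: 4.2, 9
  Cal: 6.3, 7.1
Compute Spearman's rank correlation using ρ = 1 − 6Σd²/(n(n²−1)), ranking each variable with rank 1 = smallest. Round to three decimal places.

0.071

Ranks of variable 1: 5, 6, 7, 1, 3, 2, 4
Ranks of variable 2: 6, 5, 2, 1, 3, 7, 4
d = r₁ − r₂: -1, 1, 5, 0, 0, -5, 0
d²: 1, 1, 25, 0, 0, 25, 0; Σd² = 52
ρ = 1 − 6·52/(7·48) = 1 − 312/336 = 0.071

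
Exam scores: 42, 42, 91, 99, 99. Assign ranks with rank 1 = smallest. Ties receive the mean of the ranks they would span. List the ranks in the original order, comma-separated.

1.5, 1.5, 3, 4.5, 4.5

Sorted (ascending): 42, 42, 91, 99, 99
The 2 values of 42 occupy positions 1–2 → average rank (1+2)/2 = 1.5.
The 2 values of 99 occupy positions 4–5 → average rank (4+5)/2 = 4.5.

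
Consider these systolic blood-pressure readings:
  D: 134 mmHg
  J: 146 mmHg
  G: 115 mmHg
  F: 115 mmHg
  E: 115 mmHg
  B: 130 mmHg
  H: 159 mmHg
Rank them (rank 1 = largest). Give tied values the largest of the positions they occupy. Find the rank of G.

Sorted (descending): 159, 146, 134, 130, 115, 115, 115
The 3 values of 115 occupy positions 5–7 → each gets rank 7.
G has value 115 mmHg → rank 7.

7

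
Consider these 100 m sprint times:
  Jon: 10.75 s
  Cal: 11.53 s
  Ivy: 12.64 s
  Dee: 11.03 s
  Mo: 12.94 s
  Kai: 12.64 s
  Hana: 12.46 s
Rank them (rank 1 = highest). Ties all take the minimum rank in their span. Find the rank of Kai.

2

Sorted (descending): 12.94, 12.64, 12.64, 12.46, 11.53, 11.03, 10.75
The 2 values of 12.64 occupy positions 2–3 → each gets rank 2.
Kai has value 12.64 s → rank 2.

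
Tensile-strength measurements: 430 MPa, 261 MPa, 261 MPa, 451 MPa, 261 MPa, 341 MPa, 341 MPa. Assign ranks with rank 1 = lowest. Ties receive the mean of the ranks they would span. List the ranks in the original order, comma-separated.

Sorted (ascending): 261, 261, 261, 341, 341, 430, 451
The 3 values of 261 occupy positions 1–3 → average rank 2.
The 2 values of 341 occupy positions 4–5 → average rank (4+5)/2 = 4.5.

6, 2, 2, 7, 2, 4.5, 4.5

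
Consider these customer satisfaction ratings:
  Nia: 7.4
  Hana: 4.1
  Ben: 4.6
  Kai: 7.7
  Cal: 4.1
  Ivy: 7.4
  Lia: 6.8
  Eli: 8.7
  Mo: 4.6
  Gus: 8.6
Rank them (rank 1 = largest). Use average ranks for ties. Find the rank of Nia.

Sorted (descending): 8.7, 8.6, 7.7, 7.4, 7.4, 6.8, 4.6, 4.6, 4.1, 4.1
The 2 values of 7.4 occupy positions 4–5 → average rank (4+5)/2 = 4.5.
The 2 values of 4.6 occupy positions 7–8 → average rank (7+8)/2 = 7.5.
The 2 values of 4.1 occupy positions 9–10 → average rank (9+10)/2 = 9.5.
Nia has value 7.4 → rank 4.5.

4.5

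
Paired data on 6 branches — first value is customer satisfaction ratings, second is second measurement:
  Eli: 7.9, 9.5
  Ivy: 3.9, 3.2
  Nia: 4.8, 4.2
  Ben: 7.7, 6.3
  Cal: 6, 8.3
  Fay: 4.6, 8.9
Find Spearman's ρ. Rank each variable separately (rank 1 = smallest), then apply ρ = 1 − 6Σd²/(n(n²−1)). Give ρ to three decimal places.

Ranks of variable 1: 6, 1, 3, 5, 4, 2
Ranks of variable 2: 6, 1, 2, 3, 4, 5
d = r₁ − r₂: 0, 0, 1, 2, 0, -3
d²: 0, 0, 1, 4, 0, 9; Σd² = 14
ρ = 1 − 6·14/(6·35) = 1 − 84/210 = 0.600

0.600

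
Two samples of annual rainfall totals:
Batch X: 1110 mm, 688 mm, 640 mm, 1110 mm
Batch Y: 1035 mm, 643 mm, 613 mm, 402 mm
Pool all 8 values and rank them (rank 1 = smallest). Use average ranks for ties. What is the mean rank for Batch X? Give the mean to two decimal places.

5.75

Sorted (ascending): 402, 613, 640, 643, 688, 1035, 1110, 1110
The 2 values of 1110 occupy positions 7–8 → average rank (7+8)/2 = 7.5.
Batch X values → pooled ranks: 1110→7.5, 688→5, 640→3, 1110→7.5
Mean rank = (7.5 + 5 + 3 + 7.5) / 4 = 5.75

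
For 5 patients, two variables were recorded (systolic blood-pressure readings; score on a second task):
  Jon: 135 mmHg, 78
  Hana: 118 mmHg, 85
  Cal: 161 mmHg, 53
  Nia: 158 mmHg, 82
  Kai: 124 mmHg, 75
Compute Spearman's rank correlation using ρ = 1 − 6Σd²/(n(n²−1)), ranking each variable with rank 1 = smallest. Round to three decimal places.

-0.600

Ranks of variable 1: 3, 1, 5, 4, 2
Ranks of variable 2: 3, 5, 1, 4, 2
d = r₁ − r₂: 0, -4, 4, 0, 0
d²: 0, 16, 16, 0, 0; Σd² = 32
ρ = 1 − 6·32/(5·24) = 1 − 192/120 = -0.600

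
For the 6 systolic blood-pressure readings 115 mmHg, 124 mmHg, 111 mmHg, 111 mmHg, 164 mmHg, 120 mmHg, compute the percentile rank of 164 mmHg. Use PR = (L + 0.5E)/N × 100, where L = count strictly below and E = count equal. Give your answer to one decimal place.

91.7

N = 6.
Strictly below 164: 5. Equal to 164: 1.
PR = (5 + 0.5·1)/6 × 100 = 91.7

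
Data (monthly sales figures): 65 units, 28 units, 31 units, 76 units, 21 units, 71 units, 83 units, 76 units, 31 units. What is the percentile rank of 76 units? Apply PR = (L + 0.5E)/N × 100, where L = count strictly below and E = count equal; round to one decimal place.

N = 9.
Strictly below 76: 6. Equal to 76: 2.
PR = (6 + 0.5·2)/9 × 100 = 77.8

77.8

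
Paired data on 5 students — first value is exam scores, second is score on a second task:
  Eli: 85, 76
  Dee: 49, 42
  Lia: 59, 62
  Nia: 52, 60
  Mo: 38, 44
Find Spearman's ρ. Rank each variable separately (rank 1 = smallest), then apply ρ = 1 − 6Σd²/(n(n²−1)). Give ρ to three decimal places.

0.900

Ranks of variable 1: 5, 2, 4, 3, 1
Ranks of variable 2: 5, 1, 4, 3, 2
d = r₁ − r₂: 0, 1, 0, 0, -1
d²: 0, 1, 0, 0, 1; Σd² = 2
ρ = 1 − 6·2/(5·24) = 1 − 12/120 = 0.900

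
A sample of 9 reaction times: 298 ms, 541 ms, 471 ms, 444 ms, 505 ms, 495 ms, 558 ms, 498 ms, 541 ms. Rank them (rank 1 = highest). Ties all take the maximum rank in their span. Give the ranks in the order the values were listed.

Sorted (descending): 558, 541, 541, 505, 498, 495, 471, 444, 298
The 2 values of 541 occupy positions 2–3 → each gets rank 3.

9, 3, 7, 8, 4, 6, 1, 5, 3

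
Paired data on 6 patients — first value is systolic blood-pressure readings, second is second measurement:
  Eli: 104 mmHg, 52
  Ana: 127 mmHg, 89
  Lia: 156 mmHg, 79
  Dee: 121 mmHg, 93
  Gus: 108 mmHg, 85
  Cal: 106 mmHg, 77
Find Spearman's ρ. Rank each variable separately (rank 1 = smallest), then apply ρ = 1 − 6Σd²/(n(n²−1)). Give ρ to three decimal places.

0.600

Ranks of variable 1: 1, 5, 6, 4, 3, 2
Ranks of variable 2: 1, 5, 3, 6, 4, 2
d = r₁ − r₂: 0, 0, 3, -2, -1, 0
d²: 0, 0, 9, 4, 1, 0; Σd² = 14
ρ = 1 − 6·14/(6·35) = 1 − 84/210 = 0.600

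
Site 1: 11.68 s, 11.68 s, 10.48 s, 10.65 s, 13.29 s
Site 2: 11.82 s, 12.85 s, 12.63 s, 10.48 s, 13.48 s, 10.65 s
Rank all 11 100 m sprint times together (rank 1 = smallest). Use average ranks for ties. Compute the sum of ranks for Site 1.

Sorted (ascending): 10.48, 10.48, 10.65, 10.65, 11.68, 11.68, 11.82, 12.63, 12.85, 13.29, 13.48
The 2 values of 10.48 occupy positions 1–2 → average rank (1+2)/2 = 1.5.
The 2 values of 10.65 occupy positions 3–4 → average rank (3+4)/2 = 3.5.
The 2 values of 11.68 occupy positions 5–6 → average rank (5+6)/2 = 5.5.
Site 1 values → pooled ranks: 11.68→5.5, 11.68→5.5, 10.48→1.5, 10.65→3.5, 13.29→10
Rank sum = 5.5 + 5.5 + 1.5 + 3.5 + 10 = 26

26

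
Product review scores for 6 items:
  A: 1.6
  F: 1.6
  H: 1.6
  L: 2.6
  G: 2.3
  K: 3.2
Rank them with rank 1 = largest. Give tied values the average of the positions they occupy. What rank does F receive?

Sorted (descending): 3.2, 2.6, 2.3, 1.6, 1.6, 1.6
The 3 values of 1.6 occupy positions 4–6 → average rank 5.
F has value 1.6 → rank 5.

5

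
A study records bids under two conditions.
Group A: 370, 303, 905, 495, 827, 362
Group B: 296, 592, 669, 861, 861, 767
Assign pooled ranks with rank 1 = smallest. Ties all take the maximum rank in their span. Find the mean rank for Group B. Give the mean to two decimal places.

Sorted (ascending): 296, 303, 362, 370, 495, 592, 669, 767, 827, 861, 861, 905
The 2 values of 861 occupy positions 10–11 → each gets rank 11.
Group B values → pooled ranks: 296→1, 592→6, 669→7, 861→11, 861→11, 767→8
Mean rank = (1 + 6 + 7 + 11 + 11 + 8) / 6 = 7.33

7.33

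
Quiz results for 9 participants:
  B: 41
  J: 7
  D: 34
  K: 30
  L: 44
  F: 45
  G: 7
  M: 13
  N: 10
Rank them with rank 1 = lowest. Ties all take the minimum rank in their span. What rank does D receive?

Sorted (ascending): 7, 7, 10, 13, 30, 34, 41, 44, 45
The 2 values of 7 occupy positions 1–2 → each gets rank 1.
D has value 34 → rank 6.

6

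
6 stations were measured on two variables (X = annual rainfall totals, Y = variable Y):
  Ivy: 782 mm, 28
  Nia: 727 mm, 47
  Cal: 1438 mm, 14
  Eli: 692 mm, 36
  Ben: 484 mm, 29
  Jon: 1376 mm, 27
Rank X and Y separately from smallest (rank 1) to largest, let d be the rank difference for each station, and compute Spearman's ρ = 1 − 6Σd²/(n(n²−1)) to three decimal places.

-0.771

Ranks of variable 1: 4, 3, 6, 2, 1, 5
Ranks of variable 2: 3, 6, 1, 5, 4, 2
d = r₁ − r₂: 1, -3, 5, -3, -3, 3
d²: 1, 9, 25, 9, 9, 9; Σd² = 62
ρ = 1 − 6·62/(6·35) = 1 − 372/210 = -0.771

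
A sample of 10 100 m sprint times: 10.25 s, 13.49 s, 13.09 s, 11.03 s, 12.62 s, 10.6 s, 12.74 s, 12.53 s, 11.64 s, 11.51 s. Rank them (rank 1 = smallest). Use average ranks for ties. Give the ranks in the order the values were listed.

Sorted (ascending): 10.25, 10.6, 11.03, 11.51, 11.64, 12.53, 12.62, 12.74, 13.09, 13.49
No ties — each value takes its position as its rank.

1, 10, 9, 3, 7, 2, 8, 6, 5, 4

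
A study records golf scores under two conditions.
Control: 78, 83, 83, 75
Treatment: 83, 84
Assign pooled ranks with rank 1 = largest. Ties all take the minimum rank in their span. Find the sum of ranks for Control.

15

Sorted (descending): 84, 83, 83, 83, 78, 75
The 3 values of 83 occupy positions 2–4 → each gets rank 2.
Control values → pooled ranks: 78→5, 83→2, 83→2, 75→6
Rank sum = 5 + 2 + 2 + 6 = 15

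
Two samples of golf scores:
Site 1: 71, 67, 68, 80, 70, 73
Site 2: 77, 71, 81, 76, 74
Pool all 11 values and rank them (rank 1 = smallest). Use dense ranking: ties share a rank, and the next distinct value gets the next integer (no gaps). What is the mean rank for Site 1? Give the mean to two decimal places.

4.00

Sorted (ascending): 67, 68, 70, 71, 71, 73, 74, 76, 77, 80, 81
The 2 values of 71 share dense rank 4.
Remaining distinct values take the next consecutive integers.
Site 1 values → pooled ranks: 71→4, 67→1, 68→2, 80→9, 70→3, 73→5
Mean rank = (4 + 1 + 2 + 9 + 3 + 5) / 6 = 4.00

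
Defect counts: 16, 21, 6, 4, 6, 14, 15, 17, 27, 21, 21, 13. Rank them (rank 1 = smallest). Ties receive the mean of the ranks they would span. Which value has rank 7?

Sorted (ascending): 4, 6, 6, 13, 14, 15, 16, 17, 21, 21, 21, 27
The 2 values of 6 occupy positions 2–3 → average rank (2+3)/2 = 2.5.
The 3 values of 21 occupy positions 9–11 → average rank 10.
Rank 7 → value 16.

16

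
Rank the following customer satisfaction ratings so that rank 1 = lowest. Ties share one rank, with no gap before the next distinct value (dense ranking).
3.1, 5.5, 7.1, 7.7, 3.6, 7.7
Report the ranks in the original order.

Sorted (ascending): 3.1, 3.6, 5.5, 7.1, 7.7, 7.7
The 2 values of 7.7 share dense rank 5.
Remaining distinct values take the next consecutive integers.

1, 3, 4, 5, 2, 5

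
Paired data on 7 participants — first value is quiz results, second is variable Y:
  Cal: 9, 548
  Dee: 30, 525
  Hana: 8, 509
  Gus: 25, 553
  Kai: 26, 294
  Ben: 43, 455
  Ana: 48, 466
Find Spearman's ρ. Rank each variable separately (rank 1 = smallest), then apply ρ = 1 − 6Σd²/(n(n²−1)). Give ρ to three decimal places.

-0.464

Ranks of variable 1: 2, 5, 1, 3, 4, 6, 7
Ranks of variable 2: 6, 5, 4, 7, 1, 2, 3
d = r₁ − r₂: -4, 0, -3, -4, 3, 4, 4
d²: 16, 0, 9, 16, 9, 16, 16; Σd² = 82
ρ = 1 − 6·82/(7·48) = 1 − 492/336 = -0.464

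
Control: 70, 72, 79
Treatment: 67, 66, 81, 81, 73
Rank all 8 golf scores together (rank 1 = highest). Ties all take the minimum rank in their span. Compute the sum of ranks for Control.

14

Sorted (descending): 81, 81, 79, 73, 72, 70, 67, 66
The 2 values of 81 occupy positions 1–2 → each gets rank 1.
Control values → pooled ranks: 70→6, 72→5, 79→3
Rank sum = 6 + 5 + 3 = 14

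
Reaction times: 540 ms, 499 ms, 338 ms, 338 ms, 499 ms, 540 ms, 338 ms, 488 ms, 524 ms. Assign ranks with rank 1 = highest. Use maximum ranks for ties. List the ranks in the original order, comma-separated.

Sorted (descending): 540, 540, 524, 499, 499, 488, 338, 338, 338
The 2 values of 540 occupy positions 1–2 → each gets rank 2.
The 2 values of 499 occupy positions 4–5 → each gets rank 5.
The 3 values of 338 occupy positions 7–9 → each gets rank 9.

2, 5, 9, 9, 5, 2, 9, 6, 3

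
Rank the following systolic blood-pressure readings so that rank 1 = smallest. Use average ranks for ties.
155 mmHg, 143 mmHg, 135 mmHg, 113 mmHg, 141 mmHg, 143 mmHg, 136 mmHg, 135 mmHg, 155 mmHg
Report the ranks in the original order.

Sorted (ascending): 113, 135, 135, 136, 141, 143, 143, 155, 155
The 2 values of 135 occupy positions 2–3 → average rank (2+3)/2 = 2.5.
The 2 values of 143 occupy positions 6–7 → average rank (6+7)/2 = 6.5.
The 2 values of 155 occupy positions 8–9 → average rank (8+9)/2 = 8.5.

8.5, 6.5, 2.5, 1, 5, 6.5, 4, 2.5, 8.5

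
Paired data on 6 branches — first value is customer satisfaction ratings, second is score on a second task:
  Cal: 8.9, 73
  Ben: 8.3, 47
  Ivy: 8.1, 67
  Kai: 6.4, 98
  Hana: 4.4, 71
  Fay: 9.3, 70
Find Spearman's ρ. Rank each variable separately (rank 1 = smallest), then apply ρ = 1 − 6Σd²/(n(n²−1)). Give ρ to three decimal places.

-0.257

Ranks of variable 1: 5, 4, 3, 2, 1, 6
Ranks of variable 2: 5, 1, 2, 6, 4, 3
d = r₁ − r₂: 0, 3, 1, -4, -3, 3
d²: 0, 9, 1, 16, 9, 9; Σd² = 44
ρ = 1 − 6·44/(6·35) = 1 − 264/210 = -0.257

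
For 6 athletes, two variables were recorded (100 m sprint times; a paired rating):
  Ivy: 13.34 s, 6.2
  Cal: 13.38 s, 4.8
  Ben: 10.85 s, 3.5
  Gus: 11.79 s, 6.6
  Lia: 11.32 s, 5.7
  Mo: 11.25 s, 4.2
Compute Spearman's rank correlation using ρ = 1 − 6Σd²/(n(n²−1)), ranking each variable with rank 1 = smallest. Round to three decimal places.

0.600

Ranks of variable 1: 5, 6, 1, 4, 3, 2
Ranks of variable 2: 5, 3, 1, 6, 4, 2
d = r₁ − r₂: 0, 3, 0, -2, -1, 0
d²: 0, 9, 0, 4, 1, 0; Σd² = 14
ρ = 1 − 6·14/(6·35) = 1 − 84/210 = 0.600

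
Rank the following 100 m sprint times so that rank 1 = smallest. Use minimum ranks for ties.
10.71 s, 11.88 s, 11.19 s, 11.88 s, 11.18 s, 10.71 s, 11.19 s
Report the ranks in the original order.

Sorted (ascending): 10.71, 10.71, 11.18, 11.19, 11.19, 11.88, 11.88
The 2 values of 10.71 occupy positions 1–2 → each gets rank 1.
The 2 values of 11.19 occupy positions 4–5 → each gets rank 4.
The 2 values of 11.88 occupy positions 6–7 → each gets rank 6.

1, 6, 4, 6, 3, 1, 4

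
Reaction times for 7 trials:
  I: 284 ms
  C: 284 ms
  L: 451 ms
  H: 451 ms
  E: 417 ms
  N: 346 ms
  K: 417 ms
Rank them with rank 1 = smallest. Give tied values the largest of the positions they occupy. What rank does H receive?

7

Sorted (ascending): 284, 284, 346, 417, 417, 451, 451
The 2 values of 284 occupy positions 1–2 → each gets rank 2.
The 2 values of 417 occupy positions 4–5 → each gets rank 5.
The 2 values of 451 occupy positions 6–7 → each gets rank 7.
H has value 451 ms → rank 7.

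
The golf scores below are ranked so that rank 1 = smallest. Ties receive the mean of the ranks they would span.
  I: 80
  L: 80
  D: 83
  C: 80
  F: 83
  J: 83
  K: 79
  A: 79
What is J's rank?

7

Sorted (ascending): 79, 79, 80, 80, 80, 83, 83, 83
The 2 values of 79 occupy positions 1–2 → average rank (1+2)/2 = 1.5.
The 3 values of 80 occupy positions 3–5 → average rank 4.
The 3 values of 83 occupy positions 6–8 → average rank 7.
J has value 83 → rank 7.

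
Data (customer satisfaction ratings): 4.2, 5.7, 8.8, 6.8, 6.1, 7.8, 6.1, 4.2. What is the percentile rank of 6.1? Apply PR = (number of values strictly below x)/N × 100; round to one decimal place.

N = 8.
Strictly below 6.1: 3. Equal to 6.1: 2.
PR = 3/8 × 100 = 37.5

37.5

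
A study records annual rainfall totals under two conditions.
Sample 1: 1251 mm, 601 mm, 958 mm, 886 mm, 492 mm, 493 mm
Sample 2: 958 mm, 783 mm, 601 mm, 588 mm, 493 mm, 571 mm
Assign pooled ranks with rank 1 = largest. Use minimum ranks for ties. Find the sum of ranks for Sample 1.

35

Sorted (descending): 1251, 958, 958, 886, 783, 601, 601, 588, 571, 493, 493, 492
The 2 values of 958 occupy positions 2–3 → each gets rank 2.
The 2 values of 601 occupy positions 6–7 → each gets rank 6.
The 2 values of 493 occupy positions 10–11 → each gets rank 10.
Sample 1 values → pooled ranks: 1251→1, 601→6, 958→2, 886→4, 492→12, 493→10
Rank sum = 1 + 6 + 2 + 4 + 12 + 10 = 35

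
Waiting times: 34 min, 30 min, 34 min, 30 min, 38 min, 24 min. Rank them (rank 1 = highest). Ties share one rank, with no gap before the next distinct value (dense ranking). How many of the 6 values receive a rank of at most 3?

5

Sorted (descending): 38, 34, 34, 30, 30, 24
The 2 values of 34 share dense rank 2.
The 2 values of 30 share dense rank 3.
Remaining distinct values take the next consecutive integers.
Ranks ≤ 3: {1, 2, 2, 3, 3} → 5 values.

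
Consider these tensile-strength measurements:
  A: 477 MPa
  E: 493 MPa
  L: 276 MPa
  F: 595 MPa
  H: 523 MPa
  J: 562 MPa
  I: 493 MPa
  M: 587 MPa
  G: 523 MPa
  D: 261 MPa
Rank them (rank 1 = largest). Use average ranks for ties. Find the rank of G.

Sorted (descending): 595, 587, 562, 523, 523, 493, 493, 477, 276, 261
The 2 values of 523 occupy positions 4–5 → average rank (4+5)/2 = 4.5.
The 2 values of 493 occupy positions 6–7 → average rank (6+7)/2 = 6.5.
G has value 523 MPa → rank 4.5.

4.5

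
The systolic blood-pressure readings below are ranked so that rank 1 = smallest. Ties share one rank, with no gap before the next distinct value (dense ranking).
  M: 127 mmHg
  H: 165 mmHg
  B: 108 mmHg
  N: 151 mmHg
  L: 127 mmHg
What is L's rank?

Sorted (ascending): 108, 127, 127, 151, 165
The 2 values of 127 share dense rank 2.
Remaining distinct values take the next consecutive integers.
L has value 127 mmHg → rank 2.

2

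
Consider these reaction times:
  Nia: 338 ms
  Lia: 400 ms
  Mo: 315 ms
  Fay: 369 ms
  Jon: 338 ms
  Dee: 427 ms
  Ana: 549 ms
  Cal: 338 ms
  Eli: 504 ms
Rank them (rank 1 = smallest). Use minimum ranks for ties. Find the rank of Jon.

2

Sorted (ascending): 315, 338, 338, 338, 369, 400, 427, 504, 549
The 3 values of 338 occupy positions 2–4 → each gets rank 2.
Jon has value 338 ms → rank 2.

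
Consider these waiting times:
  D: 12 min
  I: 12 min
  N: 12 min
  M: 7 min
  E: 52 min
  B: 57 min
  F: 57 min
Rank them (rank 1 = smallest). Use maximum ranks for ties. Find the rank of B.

Sorted (ascending): 7, 12, 12, 12, 52, 57, 57
The 3 values of 12 occupy positions 2–4 → each gets rank 4.
The 2 values of 57 occupy positions 6–7 → each gets rank 7.
B has value 57 min → rank 7.

7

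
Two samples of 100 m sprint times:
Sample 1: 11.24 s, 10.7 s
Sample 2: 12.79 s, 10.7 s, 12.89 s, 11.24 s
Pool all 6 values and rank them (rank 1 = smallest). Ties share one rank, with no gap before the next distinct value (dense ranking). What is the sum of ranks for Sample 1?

Sorted (ascending): 10.7, 10.7, 11.24, 11.24, 12.79, 12.89
The 2 values of 10.7 share dense rank 1.
The 2 values of 11.24 share dense rank 2.
Remaining distinct values take the next consecutive integers.
Sample 1 values → pooled ranks: 11.24→2, 10.7→1
Rank sum = 2 + 1 = 3

3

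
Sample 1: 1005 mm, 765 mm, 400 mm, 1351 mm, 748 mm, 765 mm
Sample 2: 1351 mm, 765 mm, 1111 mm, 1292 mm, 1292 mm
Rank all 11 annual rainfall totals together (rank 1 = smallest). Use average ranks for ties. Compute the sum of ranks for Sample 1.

27.5

Sorted (ascending): 400, 748, 765, 765, 765, 1005, 1111, 1292, 1292, 1351, 1351
The 3 values of 765 occupy positions 3–5 → average rank 4.
The 2 values of 1292 occupy positions 8–9 → average rank (8+9)/2 = 8.5.
The 2 values of 1351 occupy positions 10–11 → average rank (10+11)/2 = 10.5.
Sample 1 values → pooled ranks: 1005→6, 765→4, 400→1, 1351→10.5, 748→2, 765→4
Rank sum = 6 + 4 + 1 + 10.5 + 2 + 4 = 27.5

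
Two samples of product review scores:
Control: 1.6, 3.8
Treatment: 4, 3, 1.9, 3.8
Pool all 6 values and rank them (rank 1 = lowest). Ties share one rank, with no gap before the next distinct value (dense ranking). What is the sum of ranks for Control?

5

Sorted (ascending): 1.6, 1.9, 3, 3.8, 3.8, 4
The 2 values of 3.8 share dense rank 4.
Remaining distinct values take the next consecutive integers.
Control values → pooled ranks: 1.6→1, 3.8→4
Rank sum = 1 + 4 = 5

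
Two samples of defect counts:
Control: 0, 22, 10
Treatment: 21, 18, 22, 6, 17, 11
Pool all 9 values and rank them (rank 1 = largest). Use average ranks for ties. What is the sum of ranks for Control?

Sorted (descending): 22, 22, 21, 18, 17, 11, 10, 6, 0
The 2 values of 22 occupy positions 1–2 → average rank (1+2)/2 = 1.5.
Control values → pooled ranks: 0→9, 22→1.5, 10→7
Rank sum = 9 + 1.5 + 7 = 17.5

17.5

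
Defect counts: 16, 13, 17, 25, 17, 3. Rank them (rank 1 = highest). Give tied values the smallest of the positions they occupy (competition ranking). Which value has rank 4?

Sorted (descending): 25, 17, 17, 16, 13, 3
The 2 values of 17 occupy positions 2–3 → each gets rank 2.
Rank 4 → value 16.

16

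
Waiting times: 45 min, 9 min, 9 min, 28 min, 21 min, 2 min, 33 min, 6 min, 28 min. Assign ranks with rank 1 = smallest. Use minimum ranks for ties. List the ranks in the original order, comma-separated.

Sorted (ascending): 2, 6, 9, 9, 21, 28, 28, 33, 45
The 2 values of 9 occupy positions 3–4 → each gets rank 3.
The 2 values of 28 occupy positions 6–7 → each gets rank 6.

9, 3, 3, 6, 5, 1, 8, 2, 6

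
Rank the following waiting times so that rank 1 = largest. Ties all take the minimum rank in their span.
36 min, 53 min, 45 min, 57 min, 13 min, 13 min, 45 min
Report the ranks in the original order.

Sorted (descending): 57, 53, 45, 45, 36, 13, 13
The 2 values of 45 occupy positions 3–4 → each gets rank 3.
The 2 values of 13 occupy positions 6–7 → each gets rank 6.

5, 2, 3, 1, 6, 6, 3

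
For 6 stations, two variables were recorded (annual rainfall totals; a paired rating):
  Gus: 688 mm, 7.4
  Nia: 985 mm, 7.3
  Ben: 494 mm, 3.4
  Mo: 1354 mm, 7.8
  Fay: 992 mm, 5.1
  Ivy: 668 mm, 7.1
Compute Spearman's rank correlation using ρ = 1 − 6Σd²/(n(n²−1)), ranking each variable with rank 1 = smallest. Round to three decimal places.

0.600

Ranks of variable 1: 3, 4, 1, 6, 5, 2
Ranks of variable 2: 5, 4, 1, 6, 2, 3
d = r₁ − r₂: -2, 0, 0, 0, 3, -1
d²: 4, 0, 0, 0, 9, 1; Σd² = 14
ρ = 1 − 6·14/(6·35) = 1 − 84/210 = 0.600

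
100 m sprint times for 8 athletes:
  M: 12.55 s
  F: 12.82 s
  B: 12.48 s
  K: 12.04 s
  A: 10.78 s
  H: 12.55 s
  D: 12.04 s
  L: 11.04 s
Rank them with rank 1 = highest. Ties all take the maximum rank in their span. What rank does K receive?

6

Sorted (descending): 12.82, 12.55, 12.55, 12.48, 12.04, 12.04, 11.04, 10.78
The 2 values of 12.55 occupy positions 2–3 → each gets rank 3.
The 2 values of 12.04 occupy positions 5–6 → each gets rank 6.
K has value 12.04 s → rank 6.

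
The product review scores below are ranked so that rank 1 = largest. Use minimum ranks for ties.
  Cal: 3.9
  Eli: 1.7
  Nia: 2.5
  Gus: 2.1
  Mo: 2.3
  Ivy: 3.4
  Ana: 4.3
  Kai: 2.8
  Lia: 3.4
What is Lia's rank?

Sorted (descending): 4.3, 3.9, 3.4, 3.4, 2.8, 2.5, 2.3, 2.1, 1.7
The 2 values of 3.4 occupy positions 3–4 → each gets rank 3.
Lia has value 3.4 → rank 3.

3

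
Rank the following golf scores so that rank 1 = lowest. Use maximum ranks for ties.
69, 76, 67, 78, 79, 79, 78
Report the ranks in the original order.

Sorted (ascending): 67, 69, 76, 78, 78, 79, 79
The 2 values of 78 occupy positions 4–5 → each gets rank 5.
The 2 values of 79 occupy positions 6–7 → each gets rank 7.

2, 3, 1, 5, 7, 7, 5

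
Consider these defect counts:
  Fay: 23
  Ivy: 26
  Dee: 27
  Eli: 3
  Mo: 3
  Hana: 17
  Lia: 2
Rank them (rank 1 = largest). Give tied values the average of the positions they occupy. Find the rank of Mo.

5.5

Sorted (descending): 27, 26, 23, 17, 3, 3, 2
The 2 values of 3 occupy positions 5–6 → average rank (5+6)/2 = 5.5.
Mo has value 3 → rank 5.5.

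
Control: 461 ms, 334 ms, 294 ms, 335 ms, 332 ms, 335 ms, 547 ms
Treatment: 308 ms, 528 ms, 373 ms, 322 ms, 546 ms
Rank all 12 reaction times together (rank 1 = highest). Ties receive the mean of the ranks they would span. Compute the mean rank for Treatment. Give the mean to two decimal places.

6.20

Sorted (descending): 547, 546, 528, 461, 373, 335, 335, 334, 332, 322, 308, 294
The 2 values of 335 occupy positions 6–7 → average rank (6+7)/2 = 6.5.
Treatment values → pooled ranks: 308→11, 528→3, 373→5, 322→10, 546→2
Mean rank = (11 + 3 + 5 + 10 + 2) / 5 = 6.20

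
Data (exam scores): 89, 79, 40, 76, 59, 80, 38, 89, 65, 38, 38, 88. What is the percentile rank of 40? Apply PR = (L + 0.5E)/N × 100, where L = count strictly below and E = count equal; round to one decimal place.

29.2

N = 12.
Strictly below 40: 3. Equal to 40: 1.
PR = (3 + 0.5·1)/12 × 100 = 29.2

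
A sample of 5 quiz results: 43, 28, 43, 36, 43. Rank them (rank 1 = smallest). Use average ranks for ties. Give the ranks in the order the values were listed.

4, 1, 4, 2, 4

Sorted (ascending): 28, 36, 43, 43, 43
The 3 values of 43 occupy positions 3–5 → average rank 4.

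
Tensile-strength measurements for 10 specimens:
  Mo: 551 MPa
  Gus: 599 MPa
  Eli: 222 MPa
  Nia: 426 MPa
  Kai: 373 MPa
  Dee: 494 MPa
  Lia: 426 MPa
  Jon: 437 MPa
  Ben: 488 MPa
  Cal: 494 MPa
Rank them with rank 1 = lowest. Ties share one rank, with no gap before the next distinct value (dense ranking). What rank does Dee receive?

6

Sorted (ascending): 222, 373, 426, 426, 437, 488, 494, 494, 551, 599
The 2 values of 426 share dense rank 3.
The 2 values of 494 share dense rank 6.
Remaining distinct values take the next consecutive integers.
Dee has value 494 MPa → rank 6.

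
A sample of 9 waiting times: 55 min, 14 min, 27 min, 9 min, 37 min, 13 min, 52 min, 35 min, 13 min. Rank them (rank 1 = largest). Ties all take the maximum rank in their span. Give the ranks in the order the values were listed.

Sorted (descending): 55, 52, 37, 35, 27, 14, 13, 13, 9
The 2 values of 13 occupy positions 7–8 → each gets rank 8.

1, 6, 5, 9, 3, 8, 2, 4, 8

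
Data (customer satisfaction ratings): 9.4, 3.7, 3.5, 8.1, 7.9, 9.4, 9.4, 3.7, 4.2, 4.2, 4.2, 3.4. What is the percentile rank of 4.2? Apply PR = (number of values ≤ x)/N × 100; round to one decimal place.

N = 12.
Strictly below 4.2: 4. Equal to 4.2: 3.
PR = 7/12 × 100 = 58.3

58.3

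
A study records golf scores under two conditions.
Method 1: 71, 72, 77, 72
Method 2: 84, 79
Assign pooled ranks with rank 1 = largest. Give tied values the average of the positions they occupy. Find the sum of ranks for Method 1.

Sorted (descending): 84, 79, 77, 72, 72, 71
The 2 values of 72 occupy positions 4–5 → average rank (4+5)/2 = 4.5.
Method 1 values → pooled ranks: 71→6, 72→4.5, 77→3, 72→4.5
Rank sum = 6 + 4.5 + 3 + 4.5 = 18

18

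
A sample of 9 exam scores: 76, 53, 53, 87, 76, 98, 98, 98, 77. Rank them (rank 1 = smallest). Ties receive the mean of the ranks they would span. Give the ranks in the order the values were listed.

Sorted (ascending): 53, 53, 76, 76, 77, 87, 98, 98, 98
The 2 values of 53 occupy positions 1–2 → average rank (1+2)/2 = 1.5.
The 2 values of 76 occupy positions 3–4 → average rank (3+4)/2 = 3.5.
The 3 values of 98 occupy positions 7–9 → average rank 8.

3.5, 1.5, 1.5, 6, 3.5, 8, 8, 8, 5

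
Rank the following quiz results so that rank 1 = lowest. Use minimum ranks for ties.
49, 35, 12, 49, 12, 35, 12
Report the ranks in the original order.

Sorted (ascending): 12, 12, 12, 35, 35, 49, 49
The 3 values of 12 occupy positions 1–3 → each gets rank 1.
The 2 values of 35 occupy positions 4–5 → each gets rank 4.
The 2 values of 49 occupy positions 6–7 → each gets rank 6.

6, 4, 1, 6, 1, 4, 1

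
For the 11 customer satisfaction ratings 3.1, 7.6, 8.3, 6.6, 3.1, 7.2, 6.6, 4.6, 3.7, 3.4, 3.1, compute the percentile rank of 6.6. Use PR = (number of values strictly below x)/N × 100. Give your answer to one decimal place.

54.5

N = 11.
Strictly below 6.6: 6. Equal to 6.6: 2.
PR = 6/11 × 100 = 54.5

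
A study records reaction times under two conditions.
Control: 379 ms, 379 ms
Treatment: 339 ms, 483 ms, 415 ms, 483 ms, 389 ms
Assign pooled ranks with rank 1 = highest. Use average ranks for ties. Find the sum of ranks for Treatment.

Sorted (descending): 483, 483, 415, 389, 379, 379, 339
The 2 values of 483 occupy positions 1–2 → average rank (1+2)/2 = 1.5.
The 2 values of 379 occupy positions 5–6 → average rank (5+6)/2 = 5.5.
Treatment values → pooled ranks: 339→7, 483→1.5, 415→3, 483→1.5, 389→4
Rank sum = 7 + 1.5 + 3 + 1.5 + 4 = 17

17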